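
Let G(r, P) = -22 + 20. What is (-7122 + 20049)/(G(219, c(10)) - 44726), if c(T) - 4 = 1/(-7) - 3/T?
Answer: -12927/44728 ≈ -0.28901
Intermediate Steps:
c(T) = 27/7 - 3/T (c(T) = 4 + (1/(-7) - 3/T) = 4 + (1*(-⅐) - 3/T) = 4 + (-⅐ - 3/T) = 27/7 - 3/T)
G(r, P) = -2
(-7122 + 20049)/(G(219, c(10)) - 44726) = (-7122 + 20049)/(-2 - 44726) = 12927/(-44728) = 12927*(-1/44728) = -12927/44728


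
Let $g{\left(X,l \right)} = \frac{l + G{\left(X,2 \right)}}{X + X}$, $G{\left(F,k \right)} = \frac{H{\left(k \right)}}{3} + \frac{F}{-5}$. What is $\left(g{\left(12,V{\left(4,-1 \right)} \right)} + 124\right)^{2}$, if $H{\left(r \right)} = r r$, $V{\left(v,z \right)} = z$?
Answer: $\frac{1989962881}{129600} \approx 15355.0$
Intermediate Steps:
$H{\left(r \right)} = r^{2}$
$G{\left(F,k \right)} = - \frac{F}{5} + \frac{k^{2}}{3}$ ($G{\left(F,k \right)} = \frac{k^{2}}{3} + \frac{F}{-5} = k^{2} \cdot \frac{1}{3} + F \left(- \frac{1}{5}\right) = \frac{k^{2}}{3} - \frac{F}{5} = - \frac{F}{5} + \frac{k^{2}}{3}$)
$g{\left(X,l \right)} = \frac{\frac{4}{3} + l - \frac{X}{5}}{2 X}$ ($g{\left(X,l \right)} = \frac{l - \left(- \frac{4}{3} + \frac{X}{5}\right)}{X + X} = \frac{l - \left(- \frac{4}{3} + \frac{X}{5}\right)}{2 X} = \left(l - \left(- \frac{4}{3} + \frac{X}{5}\right)\right) \frac{1}{2 X} = \left(\frac{4}{3} + l - \frac{X}{5}\right) \frac{1}{2 X} = \frac{\frac{4}{3} + l - \frac{X}{5}}{2 X}$)
$\left(g{\left(12,V{\left(4,-1 \right)} \right)} + 124\right)^{2} = \left(\frac{20 - 36 + 15 \left(-1\right)}{30 \cdot 12} + 124\right)^{2} = \left(\frac{1}{30} \cdot \frac{1}{12} \left(20 - 36 - 15\right) + 124\right)^{2} = \left(\frac{1}{30} \cdot \frac{1}{12} \left(-31\right) + 124\right)^{2} = \left(- \frac{31}{360} + 124\right)^{2} = \left(\frac{44609}{360}\right)^{2} = \frac{1989962881}{129600}$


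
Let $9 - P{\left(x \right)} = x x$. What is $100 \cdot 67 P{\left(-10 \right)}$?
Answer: $-609700$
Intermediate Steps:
$P{\left(x \right)} = 9 - x^{2}$ ($P{\left(x \right)} = 9 - x x = 9 - x^{2}$)
$100 \cdot 67 P{\left(-10 \right)} = 100 \cdot 67 \left(9 - \left(-10\right)^{2}\right) = 6700 \left(9 - 100\right) = 6700 \left(-91\right) = -609700$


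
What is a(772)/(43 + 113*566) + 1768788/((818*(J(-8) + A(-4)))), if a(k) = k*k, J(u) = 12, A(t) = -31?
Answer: -51970708730/497351771 ≈ -104.49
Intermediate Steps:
a(k) = k²
a(772)/(43 + 113*566) + 1768788/((818*(J(-8) + A(-4)))) = 772²/(43 + 113*566) + 1768788/((818*(12 - 31))) = 595984/(43 + 63958) + 1768788/((818*(-19))) = 595984/64001 + 1768788/(-15542) = 595984*(1/64001) + 1768788*(-1/15542) = 595984/64001 - 884394/7771 = -51970708730/497351771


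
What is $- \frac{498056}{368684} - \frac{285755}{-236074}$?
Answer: $- \frac{3056193931}{21759176654} \approx -0.14046$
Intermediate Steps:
$- \frac{498056}{368684} - \frac{285755}{-236074} = \left(-498056\right) \frac{1}{368684} - - \frac{285755}{236074} = - \frac{124514}{92171} + \frac{285755}{236074} = - \frac{3056193931}{21759176654}$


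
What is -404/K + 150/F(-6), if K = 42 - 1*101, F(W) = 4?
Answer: 5233/118 ≈ 44.347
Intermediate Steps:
K = -59 (K = 42 - 101 = -59)
-404/K + 150/F(-6) = -404/(-59) + 150/4 = -404*(-1/59) + 150*(¼) = 404/59 + 75/2 = 5233/118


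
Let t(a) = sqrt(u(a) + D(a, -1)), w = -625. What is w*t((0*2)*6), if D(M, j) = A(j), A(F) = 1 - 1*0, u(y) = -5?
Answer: -1250*I ≈ -1250.0*I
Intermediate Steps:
A(F) = 1 (A(F) = 1 + 0 = 1)
D(M, j) = 1
t(a) = 2*I (t(a) = sqrt(-5 + 1) = sqrt(-4) = 2*I)
w*t((0*2)*6) = -1250*I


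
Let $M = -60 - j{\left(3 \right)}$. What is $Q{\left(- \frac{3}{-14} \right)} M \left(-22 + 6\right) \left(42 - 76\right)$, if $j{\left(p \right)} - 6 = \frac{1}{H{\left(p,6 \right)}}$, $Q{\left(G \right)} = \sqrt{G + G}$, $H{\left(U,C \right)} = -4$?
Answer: $- \frac{35768 \sqrt{21}}{7} \approx -23416.0$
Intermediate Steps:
$Q{\left(G \right)} = \sqrt{2} \sqrt{G}$ ($Q{\left(G \right)} = \sqrt{2 G} = \sqrt{2} \sqrt{G}$)
$j{\left(p \right)} = \frac{23}{4}$ ($j{\left(p \right)} = 6 + \frac{1}{-4} = 6 - \frac{1}{4} = \frac{23}{4}$)
$M = - \frac{263}{4}$ ($M = -60 - \frac{23}{4} = - \frac{263}{4} \approx -65.75$)
$Q{\left(- \frac{3}{-14} \right)} M \left(-22 + 6\right) \left(42 - 76\right) = \sqrt{2} \sqrt{- \frac{3}{-14}} \left(- \frac{263}{4}\right) \left(-22 + 6\right) \left(42 - 76\right) = \sqrt{2} \sqrt{\left(-3\right) \left(- \frac{1}{14}\right)} \left(- \frac{263}{4}\right) \left(\left(-16\right) \left(-34\right)\right) = \sqrt{2} \sqrt{\frac{3}{14}} \left(- \frac{263}{4}\right) 544 = \sqrt{2} \frac{\sqrt{42}}{14} \left(- \frac{263}{4}\right) 544 = \frac{\sqrt{21}}{7} \left(- \frac{263}{4}\right) 544 = - \frac{263 \sqrt{21}}{28} \cdot 544 = - \frac{35768 \sqrt{21}}{7}$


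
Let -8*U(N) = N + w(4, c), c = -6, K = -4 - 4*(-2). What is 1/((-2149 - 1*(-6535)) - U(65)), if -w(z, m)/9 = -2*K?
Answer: 8/35225 ≈ 0.00022711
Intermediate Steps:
K = 4 (K = -4 + 8 = 4)
w(z, m) = 72 (w(z, m) = -(-18)*4 = -9*(-8) = 72)
U(N) = -9 - N/8 (U(N) = -(N + 72)/8 = -(72 + N)/8 = -9 - N/8)
1/((-2149 - 1*(-6535)) - U(65)) = 1/((-2149 - 1*(-6535)) - (-9 - ⅛*65)) = 1/((-2149 + 6535) - (-9 - 65/8)) = 1/(4386 - 1*(-137/8)) = 1/(4386 + 137/8) = 1/(35225/8) = 8/35225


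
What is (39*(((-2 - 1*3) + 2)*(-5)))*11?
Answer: 6435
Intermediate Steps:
(39*(((-2 - 1*3) + 2)*(-5)))*11 = (39*(((-2 - 3) + 2)*(-5)))*11 = (39*((-5 + 2)*(-5)))*11 = (39*(-3*(-5)))*11 = (39*15)*11 = 585*11 = 6435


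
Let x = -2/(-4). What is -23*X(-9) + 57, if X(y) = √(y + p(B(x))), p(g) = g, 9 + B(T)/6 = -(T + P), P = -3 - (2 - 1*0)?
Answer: 57 - 138*I ≈ 57.0 - 138.0*I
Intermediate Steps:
P = -5 (P = -3 - (2 + 0) = -3 - 1*2 = -3 - 2 = -5)
x = ½ (x = -2*(-¼) = ½ ≈ 0.50000)
B(T) = -24 - 6*T (B(T) = -54 + 6*(-(T - 5)) = -54 + 6*(-(-5 + T)) = -54 + 6*(5 - T) = -54 + (30 - 6*T) = -24 - 6*T)
X(y) = √(-27 + y) (X(y) = √(y + (-24 - 6*½)) = √(y + (-24 - 3)) = √(y - 27) = √(-27 + y))
-23*X(-9) + 57 = -23*√(-27 - 9) + 57 = -138*I + 57 = 57 - 138*I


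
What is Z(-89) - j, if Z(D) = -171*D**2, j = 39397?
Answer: -1393888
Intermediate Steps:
Z(-89) - j = -171*(-89)**2 - 1*39397 = -171*7921 - 39397 = -1354491 - 39397 = -1393888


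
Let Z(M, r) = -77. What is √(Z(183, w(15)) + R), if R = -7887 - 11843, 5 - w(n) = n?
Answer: I*√19807 ≈ 140.74*I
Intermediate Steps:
w(n) = 5 - n
R = -19730
√(Z(183, w(15)) + R) = √(-77 - 19730) = √(-19807) = I*√19807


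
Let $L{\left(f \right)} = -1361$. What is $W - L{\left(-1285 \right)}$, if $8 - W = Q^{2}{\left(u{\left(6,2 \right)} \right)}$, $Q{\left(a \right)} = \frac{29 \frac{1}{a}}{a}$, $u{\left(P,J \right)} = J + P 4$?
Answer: $\frac{625599303}{456976} \approx 1369.0$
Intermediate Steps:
$u{\left(P,J \right)} = J + 4 P$
$Q{\left(a \right)} = \frac{29}{a^{2}}$
$W = \frac{3654967}{456976}$ ($W = 8 - \left(\frac{29}{\left(2 + 4 \cdot 6\right)^{2}}\right)^{2} = 8 - \left(\frac{29}{\left(2 + 24\right)^{2}}\right)^{2} = 8 - \left(\frac{29}{676}\right)^{2} = 8 - \frac{841}{456976} = \frac{3654967}{456976} \approx 7.9982$)
$W - L{\left(-1285 \right)} = \frac{3654967}{456976} - -1361 = \frac{3654967}{456976} + 1361 = \frac{625599303}{456976}$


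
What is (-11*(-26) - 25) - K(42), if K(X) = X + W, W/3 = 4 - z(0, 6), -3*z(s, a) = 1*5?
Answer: 202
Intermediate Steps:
z(s, a) = -5/3
W = 17 (W = 3*(4 - 1*(-5/3)) = 3*(4 + 5/3) = 3*(17/3) = 17)
K(X) = 17 + X (K(X) = X + 17 = 17 + X)
(-11*(-26) - 25) - K(42) = (-11*(-26) - 25) - (17 + 42) = (286 - 25) - 1*59 = 261 - 59 = 202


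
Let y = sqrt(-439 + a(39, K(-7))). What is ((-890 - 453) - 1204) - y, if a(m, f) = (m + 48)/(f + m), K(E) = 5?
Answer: -2547 - I*sqrt(211519)/22 ≈ -2547.0 - 20.905*I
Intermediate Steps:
a(m, f) = (48 + m)/(f + m)
y = I*sqrt(211519)/22 (y = sqrt(-439 + (48 + 39)/(5 + 39)) = sqrt(-439 + 87/44) = sqrt(-19229/44) = I*sqrt(211519)/22 ≈ 20.905*I)
((-890 - 453) - 1204) - y = ((-890 - 453) - 1204) - I*sqrt(211519)/22 = (-1343 - 1204) - I*sqrt(211519)/22 = -2547 - I*sqrt(211519)/22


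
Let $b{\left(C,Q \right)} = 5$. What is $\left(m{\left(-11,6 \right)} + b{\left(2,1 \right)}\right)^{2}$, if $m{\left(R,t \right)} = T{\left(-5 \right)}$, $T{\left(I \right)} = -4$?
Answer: $1$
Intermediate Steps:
$m{\left(R,t \right)} = -4$
$\left(m{\left(-11,6 \right)} + b{\left(2,1 \right)}\right)^{2} = \left(-4 + 5\right)^{2} = 1^{2} = 1$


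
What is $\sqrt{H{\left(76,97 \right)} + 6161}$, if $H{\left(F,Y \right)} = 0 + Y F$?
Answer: $\sqrt{13533} \approx 116.33$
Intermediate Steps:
$H{\left(F,Y \right)} = F Y$ ($H{\left(F,Y \right)} = 0 + F Y = F Y$)
$\sqrt{H{\left(76,97 \right)} + 6161} = \sqrt{76 \cdot 97 + 6161} = \sqrt{7372 + 6161} = \sqrt{13533}$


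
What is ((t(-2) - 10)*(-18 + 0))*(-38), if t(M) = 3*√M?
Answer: -6840 + 2052*I*√2 ≈ -6840.0 + 2902.0*I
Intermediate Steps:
((t(-2) - 10)*(-18 + 0))*(-38) = ((3*√(-2) - 10)*(-18 + 0))*(-38) = ((3*(I*√2) - 10)*(-18))*(-38) = ((3*I*√2 - 10)*(-18))*(-38) = ((-10 + 3*I*√2)*(-18))*(-38) = (180 - 54*I*√2)*(-38) = -6840 + 2052*I*√2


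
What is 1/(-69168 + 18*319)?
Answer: -1/63426 ≈ -1.5766e-5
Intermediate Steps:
1/(-69168 + 18*319) = 1/(-69168 + 5742) = 1/(-63426) = -1/63426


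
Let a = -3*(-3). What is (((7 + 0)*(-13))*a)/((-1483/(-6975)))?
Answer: -5712525/1483 ≈ -3852.0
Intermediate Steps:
a = 9
(((7 + 0)*(-13))*a)/((-1483/(-6975))) = (((7 + 0)*(-13))*9)/((-1483/(-6975))) = ((7*(-13))*9)/((-1483*(-1/6975))) = (-91*9)/(1483/6975) = -819*6975/1483 = -5712525/1483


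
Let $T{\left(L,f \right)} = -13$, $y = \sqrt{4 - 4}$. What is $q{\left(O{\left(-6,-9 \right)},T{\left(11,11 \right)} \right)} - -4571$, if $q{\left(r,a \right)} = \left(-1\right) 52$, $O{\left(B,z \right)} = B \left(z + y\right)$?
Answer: $4519$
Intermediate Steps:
$y = 0$ ($y = \sqrt{0} = 0$)
$O{\left(B,z \right)} = B z$ ($O{\left(B,z \right)} = B \left(z + 0\right) = B z$)
$q{\left(r,a \right)} = -52$
$q{\left(O{\left(-6,-9 \right)},T{\left(11,11 \right)} \right)} - -4571 = -52 - -4571 = -52 + 4571 = 4519$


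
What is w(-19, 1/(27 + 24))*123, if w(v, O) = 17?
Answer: 2091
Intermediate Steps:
w(-19, 1/(27 + 24))*123 = 17*123 = 2091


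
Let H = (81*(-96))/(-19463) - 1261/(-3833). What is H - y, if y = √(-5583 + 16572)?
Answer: 54348251/74601679 - 3*√1221 ≈ -104.10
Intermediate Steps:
H = 54348251/74601679 (H = -7776*(-1/19463) - 1261*(-1/3833) = 7776/19463 + 1261/3833 = 54348251/74601679 ≈ 0.72851)
y = 3*√1221 (y = √10989 = 3*√1221 ≈ 104.83)
H - y = 54348251/74601679 - 3*√1221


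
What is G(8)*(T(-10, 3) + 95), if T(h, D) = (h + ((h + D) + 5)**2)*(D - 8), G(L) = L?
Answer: 1000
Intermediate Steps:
T(h, D) = (-8 + D)*(h + (5 + D + h)**2) (T(h, D) = (h + ((D + h) + 5)**2)*(-8 + D) = (h + (5 + D + h)**2)*(-8 + D) = (-8 + D)*(h + (5 + D + h)**2))
G(8)*(T(-10, 3) + 95) = 8*((-8*(-10) - 8*(5 + 3 - 10)**2 + 3*(-10) + 3*(5 + 3 - 10)**2) + 95) = 8*((80 - 8*(-2)**2 - 30 + 3*(-2)**2) + 95) = 8*((80 - 8*4 - 30 + 3*4) + 95) = 8*((80 - 32 - 30 + 12) + 95) = 8*(30 + 95) = 8*125 = 1000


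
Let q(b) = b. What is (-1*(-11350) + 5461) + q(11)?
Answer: 16822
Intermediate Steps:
(-1*(-11350) + 5461) + q(11) = (-1*(-11350) + 5461) + 11 = (11350 + 5461) + 11 = 16811 + 11 = 16822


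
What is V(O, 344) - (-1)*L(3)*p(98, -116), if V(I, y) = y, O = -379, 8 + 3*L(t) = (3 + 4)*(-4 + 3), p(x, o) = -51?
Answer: 599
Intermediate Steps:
L(t) = -5 (L(t) = -8/3 + ((3 + 4)*(-4 + 3))/3 = -8/3 + (7*(-1))/3 = -8/3 + (⅓)*(-7) = -8/3 - 7/3 = -5)
V(O, 344) - (-1)*L(3)*p(98, -116) = 344 - (-1)*(-5*(-51)) = 344 - (-1)*255 = 344 - 1*(-255) = 344 + 255 = 599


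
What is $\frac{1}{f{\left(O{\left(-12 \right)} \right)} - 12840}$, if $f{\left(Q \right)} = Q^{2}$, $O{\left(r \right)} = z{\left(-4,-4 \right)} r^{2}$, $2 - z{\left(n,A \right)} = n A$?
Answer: $\frac{1}{4051416} \approx 2.4683 \cdot 10^{-7}$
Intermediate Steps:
$z{\left(n,A \right)} = 2 - A n$ ($z{\left(n,A \right)} = 2 - n A = 2 - A n$)
$O{\left(r \right)} = - 14 r^{2}$ ($O{\left(r \right)} = \left(2 - \left(-4\right) \left(-4\right)\right) r^{2} = \left(2 - 16\right) r^{2} = - 14 r^{2}$)
$\frac{1}{f{\left(O{\left(-12 \right)} \right)} - 12840} = \frac{1}{\left(- 14 \left(-12\right)^{2}\right)^{2} - 12840} = \frac{1}{\left(\left(-14\right) 144\right)^{2} - 12840} = \frac{1}{\left(-2016\right)^{2} - 12840} = \frac{1}{4064256 - 12840} = \frac{1}{4051416}$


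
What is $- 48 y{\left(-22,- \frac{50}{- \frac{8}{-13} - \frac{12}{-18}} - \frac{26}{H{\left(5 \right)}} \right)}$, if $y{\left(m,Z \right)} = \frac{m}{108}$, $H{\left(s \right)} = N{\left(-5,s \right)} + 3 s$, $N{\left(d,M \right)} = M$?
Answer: $\frac{88}{9} \approx 9.7778$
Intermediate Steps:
$H{\left(s \right)} = 4 s$ ($H{\left(s \right)} = s + 3 s = 4 s$)
$y{\left(m,Z \right)} = \frac{m}{108}$ ($y{\left(m,Z \right)} = m \frac{1}{108} = \frac{m}{108}$)
$- 48 y{\left(-22,- \frac{50}{- \frac{8}{-13} - \frac{12}{-18}} - \frac{26}{H{\left(5 \right)}} \right)} = - 48 \cdot \frac{1}{108} \left(-22\right) = \left(-48\right) \left(- \frac{11}{54}\right) = \frac{88}{9}$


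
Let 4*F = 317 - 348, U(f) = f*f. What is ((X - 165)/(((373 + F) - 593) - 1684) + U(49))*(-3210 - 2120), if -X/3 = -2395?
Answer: -32570505370/2549 ≈ -1.2778e+7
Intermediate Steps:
U(f) = f²
X = 7185 (X = -3*(-2395) = 7185)
F = -31/4 (F = (317 - 348)/4 = (¼)*(-31) = -31/4 ≈ -7.7500)
((X - 165)/(((373 + F) - 593) - 1684) + U(49))*(-3210 - 2120) = ((7185 - 165)/(((373 - 31/4) - 593) - 1684) + 49²)*(-3210 - 2120) = (7020/((1461/4 - 593) - 1684) + 2401)*(-5330) = (7020/(-911/4 - 1684) + 2401)*(-5330) = (7020/(-7647/4) + 2401)*(-5330) = (7020*(-4/7647) + 2401)*(-5330) = (-9360/2549 + 2401)*(-5330) = (6110789/2549)*(-5330) = -32570505370/2549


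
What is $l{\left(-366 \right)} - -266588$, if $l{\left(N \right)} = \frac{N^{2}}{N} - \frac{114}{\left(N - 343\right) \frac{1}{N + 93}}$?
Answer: $\frac{188720276}{709} \approx 2.6618 \cdot 10^{5}$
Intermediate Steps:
$l{\left(N \right)} = N - \frac{114 \left(93 + N\right)}{-343 + N}$ ($l{\left(N \right)} = N - \frac{114}{\left(-343 + N\right) \frac{1}{93 + N}} = N - \frac{114}{\frac{1}{93 + N} \left(-343 + N\right)} = N - 114 \frac{93 + N}{-343 + N} = N - \frac{114 \left(93 + N\right)}{-343 + N}$)
$l{\left(-366 \right)} - -266588 = \frac{-10602 + \left(-366\right)^{2} - -167262}{-343 - 366} - -266588 = \frac{-10602 + 133956 + 167262}{-709} + 266588 = \left(- \frac{1}{709}\right) 290616 + 266588 = - \frac{290616}{709} + 266588 = \frac{188720276}{709}$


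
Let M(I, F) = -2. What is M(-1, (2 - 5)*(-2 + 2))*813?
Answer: -1626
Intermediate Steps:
M(-1, (2 - 5)*(-2 + 2))*813 = -2*813 = -1626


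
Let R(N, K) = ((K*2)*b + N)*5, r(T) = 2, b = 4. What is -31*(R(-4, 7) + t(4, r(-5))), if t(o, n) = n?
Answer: -8122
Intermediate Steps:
R(N, K) = 5*N + 40*K (R(N, K) = ((K*2)*4 + N)*5 = ((2*K)*4 + N)*5 = (8*K + N)*5 = (N + 8*K)*5 = 5*N + 40*K)
-31*(R(-4, 7) + t(4, r(-5))) = -31*((5*(-4) + 40*7) + 2) = -31*((-20 + 280) + 2) = -31*(260 + 2) = -31*262 = -8122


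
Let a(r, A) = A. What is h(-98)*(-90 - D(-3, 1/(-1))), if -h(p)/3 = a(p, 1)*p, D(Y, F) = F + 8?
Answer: -28518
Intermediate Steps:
D(Y, F) = 8 + F
h(p) = -3*p
h(-98)*(-90 - D(-3, 1/(-1))) = (-3*(-98))*(-90 - (8 + 1/(-1))) = 294*(-90 - (8 - 1)) = 294*(-90 - 1*7) = 294*(-90 - 7) = 294*(-97) = -28518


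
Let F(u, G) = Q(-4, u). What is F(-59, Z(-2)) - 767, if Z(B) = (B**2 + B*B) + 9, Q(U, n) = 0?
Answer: -767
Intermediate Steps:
Z(B) = 9 + 2*B**2 (Z(B) = (B**2 + B**2) + 9 = 2*B**2 + 9 = 9 + 2*B**2)
F(u, G) = 0
F(-59, Z(-2)) - 767 = 0 - 767 = -767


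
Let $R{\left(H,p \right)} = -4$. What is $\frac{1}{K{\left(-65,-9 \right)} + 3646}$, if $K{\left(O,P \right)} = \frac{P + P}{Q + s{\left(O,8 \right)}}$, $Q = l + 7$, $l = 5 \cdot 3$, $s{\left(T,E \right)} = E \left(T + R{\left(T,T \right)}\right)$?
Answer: $\frac{265}{966199} \approx 0.00027427$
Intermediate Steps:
$s{\left(T,E \right)} = E \left(-4 + T\right)$ ($s{\left(T,E \right)} = E \left(T - 4\right) = E \left(-4 + T\right)$)
$l = 15$
$Q = 22$ ($Q = 15 + 7 = 22$)
$K{\left(O,P \right)} = \frac{2 P}{-10 + 8 O}$ ($K{\left(O,P \right)} = \frac{P + P}{22 + 8 \left(-4 + O\right)} = \frac{2 P}{22 + \left(-32 + 8 O\right)} = \frac{2 P}{-10 + 8 O}$)
$\frac{1}{K{\left(-65,-9 \right)} + 3646} = \frac{1}{- \frac{9}{-5 + 4 \left(-65\right)} + 3646} = \frac{1}{- \frac{9}{-5 - 260} + 3646} = \frac{1}{- \frac{9}{-265} + 3646} = \frac{1}{\left(-9\right) \left(- \frac{1}{265}\right) + 3646} = \frac{1}{\frac{9}{265} + 3646} = \frac{1}{\frac{966199}{265}} = \frac{265}{966199}$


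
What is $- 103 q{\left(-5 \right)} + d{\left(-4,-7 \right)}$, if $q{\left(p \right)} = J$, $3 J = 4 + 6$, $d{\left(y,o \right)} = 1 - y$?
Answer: $- \frac{1015}{3} \approx -338.33$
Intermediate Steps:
$J = \frac{10}{3}$ ($J = \frac{4 + 6}{3} = \frac{1}{3} \cdot 10 = \frac{10}{3} \approx 3.3333$)
$q{\left(p \right)} = \frac{10}{3}$
$- 103 q{\left(-5 \right)} + d{\left(-4,-7 \right)} = \left(-103\right) \frac{10}{3} + \left(1 - -4\right) = - \frac{1030}{3} + \left(1 + 4\right) = - \frac{1030}{3} + 5 = - \frac{1015}{3}$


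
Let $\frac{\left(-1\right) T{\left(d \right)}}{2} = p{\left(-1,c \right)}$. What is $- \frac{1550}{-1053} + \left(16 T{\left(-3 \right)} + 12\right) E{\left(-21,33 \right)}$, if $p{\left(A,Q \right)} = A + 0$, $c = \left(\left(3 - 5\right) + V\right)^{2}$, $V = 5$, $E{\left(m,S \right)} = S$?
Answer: $\frac{1530506}{1053} \approx 1453.5$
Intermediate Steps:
$c = 9$ ($c = \left(\left(3 - 5\right) + 5\right)^{2} = \left(-2 + 5\right)^{2} = 3^{2} = 9$)
$p{\left(A,Q \right)} = A$
$T{\left(d \right)} = 2$ ($T{\left(d \right)} = \left(-2\right) \left(-1\right) = 2$)
$- \frac{1550}{-1053} + \left(16 T{\left(-3 \right)} + 12\right) E{\left(-21,33 \right)} = - \frac{1550}{-1053} + \left(16 \cdot 2 + 12\right) 33 = \left(-1550\right) \left(- \frac{1}{1053}\right) + \left(32 + 12\right) 33 = \frac{1550}{1053} + 44 \cdot 33 = \frac{1550}{1053} + 1452 = \frac{1530506}{1053}$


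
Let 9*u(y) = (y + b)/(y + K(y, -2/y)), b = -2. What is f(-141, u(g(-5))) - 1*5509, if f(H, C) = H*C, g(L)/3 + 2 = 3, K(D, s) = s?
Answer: -38610/7 ≈ -5515.7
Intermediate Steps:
g(L) = 3 (g(L) = -6 + 3*3 = -6 + 9 = 3)
u(y) = (-2 + y)/(9*(y - 2/y)) (u(y) = ((y - 2)/(y - 2/y))/9 = ((-2 + y)/(y - 2/y))/9 = (-2 + y)/(9*(y - 2/y)))
f(H, C) = C*H
f(-141, u(g(-5))) - 1*5509 = ((⅑)*3*(-2 + 3)/(-2 + 3²))*(-141) - 1*5509 = ((⅑)*3*1/(-2 + 9))*(-141) - 5509 = ((⅑)*3*1/7)*(-141) - 5509 = ((⅑)*3*(⅐)*1)*(-141) - 5509 = (1/21)*(-141) - 5509 = -47/7 - 5509 = -38610/7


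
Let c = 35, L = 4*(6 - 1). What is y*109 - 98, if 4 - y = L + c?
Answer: -5657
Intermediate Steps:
L = 20 (L = 4*5 = 20)
y = -51 (y = 4 - (20 + 35) = 4 - 1*55 = 4 - 55 = -51)
y*109 - 98 = -51*109 - 98 = -5559 - 98 = -5657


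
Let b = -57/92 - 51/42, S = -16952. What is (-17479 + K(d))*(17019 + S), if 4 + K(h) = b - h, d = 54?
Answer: -756765603/644 ≈ -1.1751e+6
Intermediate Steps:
b = -1181/644 (b = -57*1/92 - 51*1/42 = -57/92 - 17/14 = -1181/644 ≈ -1.8339)
K(h) = -3757/644 - h (K(h) = -4 + (-1181/644 - h) = -3757/644 - h)
(-17479 + K(d))*(17019 + S) = (-17479 + (-3757/644 - 1*54))*(17019 - 16952) = (-17479 + (-3757/644 - 54))*67 = (-17479 - 38533/644)*67 = -11295009/644*67 = -756765603/644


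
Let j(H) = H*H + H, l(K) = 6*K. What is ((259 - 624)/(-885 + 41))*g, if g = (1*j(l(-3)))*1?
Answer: 55845/422 ≈ 132.33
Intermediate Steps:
j(H) = H + H**2 (j(H) = H**2 + H = H + H**2)
g = 306 (g = (1*((6*(-3))*(1 + 6*(-3))))*1 = (1*(-18*(1 - 18)))*1 = (1*(-18*(-17)))*1 = (1*306)*1 = 306*1 = 306)
((259 - 624)/(-885 + 41))*g = ((259 - 624)/(-885 + 41))*306 = -365/(-844)*306 = -365*(-1/844)*306 = (365/844)*306 = 55845/422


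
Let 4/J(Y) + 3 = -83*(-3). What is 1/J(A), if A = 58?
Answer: 123/2 ≈ 61.500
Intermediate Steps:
J(Y) = 2/123 (J(Y) = 4/(-3 - 83*(-3)) = 4/(-3 + 249) = 4/246 = 4*(1/246) = 2/123)
1/J(A) = 1/(2/123) = 123/2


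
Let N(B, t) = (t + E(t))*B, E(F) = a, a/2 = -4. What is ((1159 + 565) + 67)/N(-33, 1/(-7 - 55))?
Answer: 37014/5467 ≈ 6.7704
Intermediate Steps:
a = -8 (a = 2*(-4) = -8)
E(F) = -8
N(B, t) = B*(-8 + t) (N(B, t) = (t - 8)*B = (-8 + t)*B = B*(-8 + t))
((1159 + 565) + 67)/N(-33, 1/(-7 - 55)) = ((1159 + 565) + 67)/((-33*(-8 + 1/(-7 - 55)))) = (1724 + 67)/((-33*(-8 + 1/(-62)))) = 1791/((-33*(-8 - 1/62))) = 1791/((-33*(-497/62))) = 1791/(16401/62) = 1791*(62/16401) = 37014/5467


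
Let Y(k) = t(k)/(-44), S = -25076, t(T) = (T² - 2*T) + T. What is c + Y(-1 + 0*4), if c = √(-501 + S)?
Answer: -1/22 + I*√25577 ≈ -0.045455 + 159.93*I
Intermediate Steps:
t(T) = T² - T
Y(k) = -k*(-1 + k)/44 (Y(k) = (k*(-1 + k))/(-44) = (k*(-1 + k))*(-1/44) = -k*(-1 + k)/44)
c = I*√25577 (c = √(-501 - 25076) = √(-25577) = I*√25577 ≈ 159.93*I)
c + Y(-1 + 0*4) = I*√25577 + (-1 + 0*4)*(1 - (-1 + 0*4))/44 = I*√25577 + (-1 + 0)*(1 - (-1 + 0))/44 = I*√25577 + (1/44)*(-1)*(1 - 1*(-1)) = I*√25577 + (1/44)*(-1)*(1 + 1) = I*√25577 + (1/44)*(-1)*2 = I*√25577 - 1/22 = -1/22 + I*√25577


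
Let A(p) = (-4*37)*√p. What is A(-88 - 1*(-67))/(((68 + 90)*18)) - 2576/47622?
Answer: -1288/23811 - 37*I*√21/711 ≈ -0.054093 - 0.23847*I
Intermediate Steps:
A(p) = -148*√p
A(-88 - 1*(-67))/(((68 + 90)*18)) - 2576/47622 = (-148*√(-88 - 1*(-67)))/(((68 + 90)*18)) - 2576/47622 = (-148*√(-88 + 67))/((158*18)) - 2576*1/47622 = -148*I*√21/2844 - 1288/23811 = -148*I*√21*(1/2844) - 1288/23811 = -37*I*√21/711 - 1288/23811 = -1288/23811 - 37*I*√21/711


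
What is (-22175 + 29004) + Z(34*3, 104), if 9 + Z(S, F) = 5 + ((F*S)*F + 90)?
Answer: 1110147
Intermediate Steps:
Z(S, F) = 86 + S*F**2 (Z(S, F) = -9 + (5 + ((F*S)*F + 90)) = -9 + (5 + (S*F**2 + 90)) = -9 + (5 + (90 + S*F**2)) = -9 + (95 + S*F**2) = 86 + S*F**2)
(-22175 + 29004) + Z(34*3, 104) = (-22175 + 29004) + (86 + (34*3)*104**2) = 6829 + (86 + 102*10816) = 6829 + (86 + 1103232) = 6829 + 1103318 = 1110147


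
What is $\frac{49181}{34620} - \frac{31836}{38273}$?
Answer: $\frac{780142093}{1325011260} \approx 0.58878$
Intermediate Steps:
$\frac{49181}{34620} - \frac{31836}{38273} = \frac{780142093}{1325011260}$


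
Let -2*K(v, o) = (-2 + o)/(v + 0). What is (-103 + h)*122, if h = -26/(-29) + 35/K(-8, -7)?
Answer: -5232458/261 ≈ -20048.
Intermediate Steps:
K(v, o) = -(-2 + o)/(2*v) (K(v, o) = -(-2 + o)/(2*(v + 0)) = -(-2 + o)/(2*v))
h = -16006/261 (h = -26/(-29) + 35/(((1/2)*(2 - 1*(-7))/(-8))) = -26*(-1/29) + 35/(((1/2)*(-1/8)*(2 + 7))) = 26/29 + 35/(((1/2)*(-1/8)*9)) = 26/29 + 35/(-9/16) = 26/29 + 35*(-16/9) = 26/29 - 560/9 = -16006/261 ≈ -61.326)
(-103 + h)*122 = (-103 - 16006/261)*122 = -42889/261*122 = -5232458/261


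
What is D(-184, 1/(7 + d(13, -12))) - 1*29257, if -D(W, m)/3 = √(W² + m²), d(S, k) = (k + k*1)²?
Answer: -29257 - 3*√11507281985/583 ≈ -29809.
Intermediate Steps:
d(S, k) = 4*k² (d(S, k) = (k + k)² = (2*k)² = 4*k²)
D(W, m) = -3*√(W² + m²)
D(-184, 1/(7 + d(13, -12))) - 1*29257 = -3*√((-184)² + (1/(7 + 4*(-12)²))²) - 1*29257 = -3*√(33856 + (1/(7 + 4*144))²) - 29257 = -3*√(33856 + (1/(7 + 576))²) - 29257 = -3*√(33856 + (1/583)²) - 29257 = -3*√(33856 + 1/339889) - 29257 = -3*√11507281985/583 - 29257 = -29257 - 3*√11507281985/583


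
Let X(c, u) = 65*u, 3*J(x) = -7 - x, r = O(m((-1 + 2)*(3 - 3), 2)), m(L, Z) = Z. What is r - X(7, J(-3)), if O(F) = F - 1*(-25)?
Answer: 341/3 ≈ 113.67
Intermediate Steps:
O(F) = 25 + F (O(F) = F + 25 = 25 + F)
r = 27 (r = 25 + 2 = 27)
J(x) = -7/3 - x/3 (J(x) = (-7 - x)/3 = -7/3 - x/3)
r - X(7, J(-3)) = 27 - 65*(-7/3 - ⅓*(-3)) = 27 - 65*(-7/3 + 1) = 27 - 65*(-4)/3 = 27 - 1*(-260/3) = 27 + 260/3 = 341/3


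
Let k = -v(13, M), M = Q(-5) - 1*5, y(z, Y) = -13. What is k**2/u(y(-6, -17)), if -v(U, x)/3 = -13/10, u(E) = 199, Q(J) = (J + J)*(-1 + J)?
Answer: 1521/19900 ≈ 0.076432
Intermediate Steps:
Q(J) = 2*J*(-1 + J) (Q(J) = (2*J)*(-1 + J) = 2*J*(-1 + J))
M = 55 (M = 2*(-5)*(-1 - 5) - 1*5 = 2*(-5)*(-6) - 5 = 60 - 5 = 55)
v(U, x) = 39/10 (v(U, x) = -(-39)/10 = -3*(-13/10) = 39/10)
k = -39/10 (k = -1*39/10 = -39/10 ≈ -3.9000)
k**2/u(y(-6, -17)) = (-39/10)**2/199 = (1521/100)*(1/199) = 1521/19900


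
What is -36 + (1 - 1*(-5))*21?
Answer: 90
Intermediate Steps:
-36 + (1 - 1*(-5))*21 = -36 + (1 + 5)*21 = -36 + 6*21 = -36 + 126 = 90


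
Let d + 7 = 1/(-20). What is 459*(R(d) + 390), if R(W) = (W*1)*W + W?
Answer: 79434999/400 ≈ 1.9859e+5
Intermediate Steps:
d = -141/20 (d = -7 + 1/(-20) = -7 - 1/20 = -141/20 ≈ -7.0500)
R(W) = W + W**2 (R(W) = W*W + W = W**2 + W = W + W**2)
459*(R(d) + 390) = 459*(-141*(1 - 141/20)/20 + 390) = 459*(-141/20*(-121/20) + 390) = 459*(17061/400 + 390) = 459*(173061/400) = 79434999/400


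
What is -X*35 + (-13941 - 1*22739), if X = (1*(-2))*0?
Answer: -36680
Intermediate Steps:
X = 0 (X = -2*0 = 0)
-X*35 + (-13941 - 1*22739) = -1*0*35 + (-13941 - 1*22739) = 0*35 + (-13941 - 22739) = 0 - 36680 = -36680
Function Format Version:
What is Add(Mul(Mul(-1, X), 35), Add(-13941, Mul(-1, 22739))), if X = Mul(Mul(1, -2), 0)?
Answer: -36680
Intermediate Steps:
X = 0 (X = Mul(-2, 0) = 0)
Add(Mul(Mul(-1, X), 35), Add(-13941, Mul(-1, 22739))) = Add(Mul(Mul(-1, 0), 35), Add(-13941, Mul(-1, 22739))) = Add(Mul(0, 35), Add(-13941, -22739)) = Add(0, -36680) = -36680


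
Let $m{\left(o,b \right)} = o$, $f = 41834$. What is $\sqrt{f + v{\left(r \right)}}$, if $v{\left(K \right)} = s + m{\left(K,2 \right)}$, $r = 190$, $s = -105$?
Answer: $\sqrt{41919} \approx 204.74$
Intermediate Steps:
$v{\left(K \right)} = -105 + K$
$\sqrt{f + v{\left(r \right)}} = \sqrt{41834 + \left(-105 + 190\right)} = \sqrt{41834 + 85} = \sqrt{41919}$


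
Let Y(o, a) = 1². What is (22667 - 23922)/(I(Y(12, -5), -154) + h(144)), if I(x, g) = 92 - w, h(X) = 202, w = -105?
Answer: -1255/399 ≈ -3.1454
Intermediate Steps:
Y(o, a) = 1
I(x, g) = 197 (I(x, g) = 92 - 1*(-105) = 92 + 105 = 197)
(22667 - 23922)/(I(Y(12, -5), -154) + h(144)) = (22667 - 23922)/(197 + 202) = -1255/399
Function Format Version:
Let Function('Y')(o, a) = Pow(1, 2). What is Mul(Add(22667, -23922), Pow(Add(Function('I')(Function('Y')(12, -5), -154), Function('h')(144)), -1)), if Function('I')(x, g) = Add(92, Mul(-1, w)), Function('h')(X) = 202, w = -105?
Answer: Rational(-1255, 399) ≈ -3.1454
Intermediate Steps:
Function('Y')(o, a) = 1
Function('I')(x, g) = 197 (Function('I')(x, g) = Add(92, Mul(-1, -105)) = Add(92, 105) = 197)
Mul(Add(22667, -23922), Pow(Add(Function('I')(Function('Y')(12, -5), -154), Function('h')(144)), -1)) = Mul(Add(22667, -23922), Pow(Add(197, 202), -1)) = Mul(-1255, Pow(399, -1)) = Mul(-1255, Rational(1, 399)) = Rational(-1255, 399)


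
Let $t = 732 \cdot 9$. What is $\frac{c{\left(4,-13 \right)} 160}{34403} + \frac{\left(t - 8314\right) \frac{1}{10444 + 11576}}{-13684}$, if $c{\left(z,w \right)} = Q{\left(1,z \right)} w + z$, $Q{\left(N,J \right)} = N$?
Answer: $- \frac{216921919811}{5183184878520} \approx -0.041851$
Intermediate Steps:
$c{\left(z,w \right)} = w + z$ ($c{\left(z,w \right)} = 1 w + z = w + z$)
$t = 6588$
$\frac{c{\left(4,-13 \right)} 160}{34403} + \frac{\left(t - 8314\right) \frac{1}{10444 + 11576}}{-13684} = \frac{\left(-13 + 4\right) 160}{34403} + \frac{\left(6588 - 8314\right) \frac{1}{10444 + 11576}}{-13684} = \left(-9\right) 160 \cdot \frac{1}{34403} + \frac{6588 - 8314}{22020} \left(- \frac{1}{13684}\right) = \left(-1440\right) \frac{1}{34403} + \left(-1726\right) \frac{1}{22020} \left(- \frac{1}{13684}\right) = - \frac{1440}{34403} - - \frac{863}{150660840} = - \frac{1440}{34403} + \frac{863}{150660840} = - \frac{216921919811}{5183184878520}$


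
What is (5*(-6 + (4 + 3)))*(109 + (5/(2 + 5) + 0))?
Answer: 3840/7 ≈ 548.57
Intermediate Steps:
(5*(-6 + (4 + 3)))*(109 + (5/(2 + 5) + 0)) = (5*(-6 + 7))*(109 + (5/7 + 0)) = (5*1)*(109 + ((⅐)*5 + 0)) = 5*(109 + (5/7 + 0)) = 5*(109 + 5/7) = 5*(768/7) = 3840/7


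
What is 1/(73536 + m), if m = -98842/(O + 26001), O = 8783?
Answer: 17392/1278888691 ≈ 1.3599e-5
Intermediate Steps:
m = -49421/17392 (m = -98842/(8783 + 26001) = -98842/34784 = -98842*1/34784 = -49421/17392 ≈ -2.8416)
1/(73536 + m) = 1/(73536 - 49421/17392) = 1/(1278888691/17392) = 17392/1278888691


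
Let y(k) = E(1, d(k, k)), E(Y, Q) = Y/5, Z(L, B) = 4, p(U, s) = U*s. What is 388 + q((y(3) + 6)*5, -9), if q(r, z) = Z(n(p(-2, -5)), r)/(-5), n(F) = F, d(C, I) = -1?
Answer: 1936/5 ≈ 387.20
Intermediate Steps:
E(Y, Q) = Y/5 (E(Y, Q) = Y*(⅕) = Y/5)
y(k) = ⅕ (y(k) = (⅕)*1 = ⅕)
q(r, z) = -⅘ (q(r, z) = 4/(-5) = 4*(-⅕) = -⅘)
388 + q((y(3) + 6)*5, -9) = 388 - ⅘ = 1936/5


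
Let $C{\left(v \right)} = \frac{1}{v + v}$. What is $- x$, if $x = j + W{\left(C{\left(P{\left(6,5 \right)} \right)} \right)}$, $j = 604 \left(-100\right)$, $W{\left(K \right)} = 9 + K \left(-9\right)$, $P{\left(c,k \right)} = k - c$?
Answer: $\frac{120773}{2} \approx 60387.0$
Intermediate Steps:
$C{\left(v \right)} = \frac{1}{2 v}$
$W{\left(K \right)} = 9 - 9 K$
$j = -60400$
$x = - \frac{120773}{2}$ ($x = -60400 + \left(9 - 9 \frac{1}{2 \left(5 - 6\right)}\right) = -60400 + \left(9 - 9 \frac{1}{2 \left(-1\right)}\right) = -60400 + \left(9 - 9 \cdot \frac{1}{2} \left(-1\right)\right) = -60400 + \left(9 - - \frac{9}{2}\right) = -60400 + \left(9 + \frac{9}{2}\right) = -60400 + \frac{27}{2} = - \frac{120773}{2} \approx -60387.0$)
$- x = \left(-1\right) \left(- \frac{120773}{2}\right) = \frac{120773}{2}$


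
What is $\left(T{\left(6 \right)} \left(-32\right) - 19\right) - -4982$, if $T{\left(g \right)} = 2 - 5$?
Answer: $5059$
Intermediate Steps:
$T{\left(g \right)} = -3$
$\left(T{\left(6 \right)} \left(-32\right) - 19\right) - -4982 = \left(\left(-3\right) \left(-32\right) - 19\right) - -4982 = \left(96 - 19\right) + 4982 = 77 + 4982 = 5059$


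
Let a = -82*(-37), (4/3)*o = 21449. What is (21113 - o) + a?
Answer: 32241/4 ≈ 8060.3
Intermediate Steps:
o = 64347/4 (o = (3/4)*21449 = 64347/4 ≈ 16087.)
a = 3034
(21113 - o) + a = (21113 - 1*64347/4) + 3034 = (21113 - 64347/4) + 3034 = 20105/4 + 3034 = 32241/4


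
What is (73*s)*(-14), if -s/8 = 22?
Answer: 179872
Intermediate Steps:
s = -176 (s = -8*22 = -176)
(73*s)*(-14) = (73*(-176))*(-14) = -12848*(-14) = 179872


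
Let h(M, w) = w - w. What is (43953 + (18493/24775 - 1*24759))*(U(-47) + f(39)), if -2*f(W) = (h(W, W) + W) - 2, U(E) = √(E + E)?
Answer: -17595344191/49550 + 475549843*I*√94/24775 ≈ -3.551e+5 + 1.861e+5*I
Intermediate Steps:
h(M, w) = 0
U(E) = √2*√E (U(E) = √(2*E) = √2*√E)
f(W) = 1 - W/2 (f(W) = -((0 + W) - 2)/2 = -(W - 2)/2 = -(-2 + W)/2 = 1 - W/2)
(43953 + (18493/24775 - 1*24759))*(U(-47) + f(39)) = (43953 + (18493/24775 - 1*24759))*(√2*√(-47) + (1 - ½*39)) = (43953 + (18493*(1/24775) - 24759))*(√2*(I*√47) + (1 - 39/2)) = (43953 + (18493/24775 - 24759))*(I*√94 - 37/2) = (43953 - 613385732/24775)*(-37/2 + I*√94) = 475549843*(-37/2 + I*√94)/24775 = -17595344191/49550 + 475549843*I*√94/24775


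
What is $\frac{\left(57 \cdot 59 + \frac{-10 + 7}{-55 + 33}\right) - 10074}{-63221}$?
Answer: $\frac{147639}{1390862} \approx 0.10615$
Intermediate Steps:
$\frac{\left(57 \cdot 59 + \frac{-10 + 7}{-55 + 33}\right) - 10074}{-63221} = \left(\left(3363 - \frac{3}{-22}\right) - 10074\right) \left(- \frac{1}{63221}\right) = \left(\left(3363 - - \frac{3}{22}\right) - 10074\right) \left(- \frac{1}{63221}\right) = \left(\left(3363 + \frac{3}{22}\right) - 10074\right) \left(- \frac{1}{63221}\right) = \left(\frac{73989}{22} - 10074\right) \left(- \frac{1}{63221}\right) = \left(- \frac{147639}{22}\right) \left(- \frac{1}{63221}\right) = \frac{147639}{1390862}$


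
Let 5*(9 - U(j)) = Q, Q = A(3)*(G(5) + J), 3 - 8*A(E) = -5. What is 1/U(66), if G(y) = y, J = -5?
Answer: ⅑ ≈ 0.11111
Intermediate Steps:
A(E) = 1 (A(E) = 3/8 - ⅛*(-5) = 3/8 + 5/8 = 1)
Q = 0 (Q = 1*(5 - 5) = 1*0 = 0)
U(j) = 9 (U(j) = 9 - ⅕*0 = 9 + 0 = 9)
1/U(66) = 1/9 = ⅑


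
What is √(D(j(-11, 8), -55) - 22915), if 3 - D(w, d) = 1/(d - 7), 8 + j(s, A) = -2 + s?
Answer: I*√88073666/62 ≈ 151.37*I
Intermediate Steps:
j(s, A) = -10 + s (j(s, A) = -8 + (-2 + s) = -10 + s)
D(w, d) = 3 - 1/(-7 + d) (D(w, d) = 3 - 1/(d - 7) = 3 - 1/(-7 + d))
√(D(j(-11, 8), -55) - 22915) = √((-22 + 3*(-55))/(-7 - 55) - 22915) = √((-22 - 165)/(-62) - 22915) = √(-1/62*(-187) - 22915) = √(187/62 - 22915) = √(-1420543/62) = I*√88073666/62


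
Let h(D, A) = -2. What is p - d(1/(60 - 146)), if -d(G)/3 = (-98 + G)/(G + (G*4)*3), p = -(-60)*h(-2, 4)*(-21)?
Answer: 58047/13 ≈ 4465.2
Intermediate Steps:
p = 2520 (p = -(-60)*(-2)*(-21) = -10*12*(-21) = -120*(-21) = 2520)
d(G) = -3*(-98 + G)/(13*G) (d(G) = -3*(-98 + G)/(G + (G*4)*3) = -3*(-98 + G)/(G + (4*G)*3) = -3*(-98 + G)/(G + 12*G) = -3*(-98 + G)/(13*G))
p - d(1/(60 - 146)) = 2520 - 3*(98 - 1/(60 - 146))/(13*(1/(60 - 146))) = 2520 - 3*(98 - 1/(-86))/(13*(1/(-86))) = 2520 - 3*(98 - 1*(-1/86))/(13*(-1/86)) = 2520 - 3*(-86)*(98 + 1/86)/13 = 2520 - 3*(-86)*8429/(13*86) = 2520 - 1*(-25287/13) = 2520 + 25287/13 = 58047/13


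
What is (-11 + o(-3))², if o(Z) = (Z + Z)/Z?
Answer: 81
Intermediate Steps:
o(Z) = 2 (o(Z) = (2*Z)/Z = 2)
(-11 + o(-3))² = (-11 + 2)² = (-9)² = 81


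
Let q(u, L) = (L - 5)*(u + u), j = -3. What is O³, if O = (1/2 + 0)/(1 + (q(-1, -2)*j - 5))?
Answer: -1/778688 ≈ -1.2842e-6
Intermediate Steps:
q(u, L) = 2*u*(-5 + L) (q(u, L) = (-5 + L)*(2*u) = 2*u*(-5 + L))
O = -1/92 (O = (1/2 + 0)/(1 + ((2*(-1)*(-5 - 2))*(-3) - 5)) = (½ + 0)/(1 + ((2*(-1)*(-7))*(-3) - 5)) = 1/(2*(1 + (14*(-3) - 5))) = 1/(2*(1 + (-42 - 5))) = 1/(2*(1 - 47)) = (½)/(-46) = (½)*(-1/46) = -1/92 ≈ -0.010870)
O³ = (-1/92)³ = -1/778688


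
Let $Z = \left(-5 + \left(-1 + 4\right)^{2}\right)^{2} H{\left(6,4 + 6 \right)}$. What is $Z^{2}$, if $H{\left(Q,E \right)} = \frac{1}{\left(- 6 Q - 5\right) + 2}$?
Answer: $\frac{256}{1521} \approx 0.16831$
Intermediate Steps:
$H{\left(Q,E \right)} = \frac{1}{-3 - 6 Q}$ ($H{\left(Q,E \right)} = \frac{1}{\left(-5 - 6 Q\right) + 2} = \frac{1}{-3 - 6 Q}$)
$Z = - \frac{16}{39}$ ($Z = \left(-5 + \left(-1 + 4\right)^{2}\right)^{2} \left(- \frac{1}{3 + 6 \cdot 6}\right) = \left(-5 + 3^{2}\right)^{2} \left(- \frac{1}{3 + 36}\right) = \left(-5 + 9\right)^{2} \left(- \frac{1}{39}\right) = 4^{2} \left(\left(-1\right) \frac{1}{39}\right) = 16 \left(- \frac{1}{39}\right) = - \frac{16}{39} \approx -0.41026$)
$Z^{2} = \left(- \frac{16}{39}\right)^{2} = \frac{256}{1521}$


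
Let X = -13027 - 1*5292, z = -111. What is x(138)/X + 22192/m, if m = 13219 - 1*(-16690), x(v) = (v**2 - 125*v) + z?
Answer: 356198401/547902971 ≈ 0.65011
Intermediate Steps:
x(v) = -111 + v**2 - 125*v (x(v) = (v**2 - 125*v) - 111 = -111 + v**2 - 125*v)
m = 29909 (m = 13219 + 16690 = 29909)
X = -18319 (X = -13027 - 5292 = -18319)
x(138)/X + 22192/m = (-111 + 138**2 - 125*138)/(-18319) + 22192/29909 = (-111 + 19044 - 17250)*(-1/18319) + 22192*(1/29909) = 1683*(-1/18319) + 22192/29909 = -1683/18319 + 22192/29909 = 356198401/547902971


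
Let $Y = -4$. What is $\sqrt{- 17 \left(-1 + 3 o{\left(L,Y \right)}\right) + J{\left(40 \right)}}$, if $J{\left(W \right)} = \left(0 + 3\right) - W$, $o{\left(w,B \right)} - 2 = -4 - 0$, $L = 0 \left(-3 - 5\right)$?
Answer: $\sqrt{82} \approx 9.0554$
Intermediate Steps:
$L = 0$ ($L = 0 \left(-8\right) = 0$)
$o{\left(w,B \right)} = -2$ ($o{\left(w,B \right)} = 2 - 4 = -2$)
$J{\left(W \right)} = 3 - W$
$\sqrt{- 17 \left(-1 + 3 o{\left(L,Y \right)}\right) + J{\left(40 \right)}} = \sqrt{- 17 \left(-1 + 3 \left(-2\right)\right) + \left(3 - 40\right)} = \sqrt{- 17 \left(-1 - 6\right) + \left(3 - 40\right)} = \sqrt{\left(-17\right) \left(-7\right) - 37} = \sqrt{119 - 37} = \sqrt{82}$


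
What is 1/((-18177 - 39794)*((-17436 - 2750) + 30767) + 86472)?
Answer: -1/613304679 ≈ -1.6305e-9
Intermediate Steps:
1/((-18177 - 39794)*((-17436 - 2750) + 30767) + 86472) = 1/(-57971*(-20186 + 30767) + 86472) = 1/(-57971*10581 + 86472) = 1/(-613391151 + 86472) = 1/(-613304679) = -1/613304679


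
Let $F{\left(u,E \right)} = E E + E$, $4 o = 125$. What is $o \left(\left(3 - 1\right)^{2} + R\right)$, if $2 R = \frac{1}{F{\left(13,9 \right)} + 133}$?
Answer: $\frac{223125}{1784} \approx 125.07$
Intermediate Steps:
$o = \frac{125}{4}$ ($o = \frac{1}{4} \cdot 125 = \frac{125}{4} \approx 31.25$)
$F{\left(u,E \right)} = E + E^{2}$ ($F{\left(u,E \right)} = E^{2} + E = E + E^{2}$)
$R = \frac{1}{446}$ ($R = \frac{1}{2 \left(9 \left(1 + 9\right) + 133\right)} = \frac{1}{2 \left(9 \cdot 10 + 133\right)} = \frac{1}{2 \left(90 + 133\right)} = \frac{1}{2 \cdot 223} = \frac{1}{2} \cdot \frac{1}{223} = \frac{1}{446} \approx 0.0022422$)
$o \left(\left(3 - 1\right)^{2} + R\right) = \frac{125 \left(\left(3 - 1\right)^{2} + \frac{1}{446}\right)}{4} = \frac{125 \left(2^{2} + \frac{1}{446}\right)}{4} = \frac{125 \left(4 + \frac{1}{446}\right)}{4} = \frac{125}{4} \cdot \frac{1785}{446} = \frac{223125}{1784}$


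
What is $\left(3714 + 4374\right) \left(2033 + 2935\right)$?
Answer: $40181184$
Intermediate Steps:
$\left(3714 + 4374\right) \left(2033 + 2935\right) = 8088 \cdot 4968 = 40181184$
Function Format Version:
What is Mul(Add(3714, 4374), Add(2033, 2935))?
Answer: 40181184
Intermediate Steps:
Mul(Add(3714, 4374), Add(2033, 2935)) = Mul(8088, 4968) = 40181184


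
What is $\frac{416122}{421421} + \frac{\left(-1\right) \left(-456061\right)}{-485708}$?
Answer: $\frac{1417157385}{29241078724} \approx 0.048465$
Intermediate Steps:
$\frac{416122}{421421} + \frac{\left(-1\right) \left(-456061\right)}{-485708} = 416122 \cdot \frac{1}{421421} + 456061 \left(- \frac{1}{485708}\right) = \frac{59446}{60203} - \frac{456061}{485708} = \frac{1417157385}{29241078724}$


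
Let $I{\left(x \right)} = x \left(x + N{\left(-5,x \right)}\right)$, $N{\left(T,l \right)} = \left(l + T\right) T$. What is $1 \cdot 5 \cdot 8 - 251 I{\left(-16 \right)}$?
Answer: $357464$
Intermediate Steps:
$N{\left(T,l \right)} = T \left(T + l\right)$ ($N{\left(T,l \right)} = \left(T + l\right) T = T \left(T + l\right)$)
$I{\left(x \right)} = x \left(25 - 4 x\right)$ ($I{\left(x \right)} = x \left(x - 5 \left(-5 + x\right)\right) = x \left(x - \left(-25 + 5 x\right)\right) = x \left(25 - 4 x\right)$)
$1 \cdot 5 \cdot 8 - 251 I{\left(-16 \right)} = 1 \cdot 5 \cdot 8 - 251 \left(- 16 \left(25 - -64\right)\right) = 5 \cdot 8 - 251 \left(- 16 \left(25 + 64\right)\right) = 40 - 251 \left(\left(-16\right) 89\right) = 40 - -357424 = 40 + 357424 = 357464$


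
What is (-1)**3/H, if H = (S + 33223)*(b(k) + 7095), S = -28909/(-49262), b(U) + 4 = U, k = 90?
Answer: -49262/11752857865635 ≈ -4.1915e-9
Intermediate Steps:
b(U) = -4 + U
S = 28909/49262 (S = -28909*(-1/49262) = 28909/49262 ≈ 0.58684)
H = 11752857865635/49262 (H = (28909/49262 + 33223)*((-4 + 90) + 7095) = 1636660335*(86 + 7095)/49262 = (1636660335/49262)*7181 = 11752857865635/49262 ≈ 2.3858e+8)
(-1)**3/H = (-1)**3/(11752857865635/49262) = -1*49262/11752857865635 = -49262/11752857865635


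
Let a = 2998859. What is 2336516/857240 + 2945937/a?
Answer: 2383064267281/642685472290 ≈ 3.7080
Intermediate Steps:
2336516/857240 + 2945937/a = 2336516/857240 + 2945937/2998859 = 2336516*(1/857240) + 2945937*(1/2998859) = 584129/214310 + 2945937/2998859 = 2383064267281/642685472290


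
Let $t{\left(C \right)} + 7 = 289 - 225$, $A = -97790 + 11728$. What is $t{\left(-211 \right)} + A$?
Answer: $-86005$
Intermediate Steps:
$A = -86062$
$t{\left(C \right)} = 57$ ($t{\left(C \right)} = -7 + \left(289 - 225\right) = -7 + 64 = 57$)
$t{\left(-211 \right)} + A = 57 - 86062 = -86005$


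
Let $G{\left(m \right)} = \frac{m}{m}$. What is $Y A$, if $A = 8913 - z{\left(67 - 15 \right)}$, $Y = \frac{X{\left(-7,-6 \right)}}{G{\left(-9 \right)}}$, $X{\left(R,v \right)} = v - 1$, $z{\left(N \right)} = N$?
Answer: $-62027$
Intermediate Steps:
$G{\left(m \right)} = 1$
$X{\left(R,v \right)} = -1 + v$
$Y = -7$ ($Y = \frac{-1 - 6}{1} = \left(-7\right) 1 = -7$)
$A = 8861$ ($A = 8913 - \left(67 - 15\right) = 8913 - 52 = 8861$)
$Y A = \left(-7\right) 8861 = -62027$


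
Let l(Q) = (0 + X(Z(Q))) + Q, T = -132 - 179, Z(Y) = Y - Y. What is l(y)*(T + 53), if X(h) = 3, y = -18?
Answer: 3870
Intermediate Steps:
Z(Y) = 0
T = -311
l(Q) = 3 + Q (l(Q) = (0 + 3) + Q = 3 + Q)
l(y)*(T + 53) = (3 - 18)*(-311 + 53) = -15*(-258) = 3870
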